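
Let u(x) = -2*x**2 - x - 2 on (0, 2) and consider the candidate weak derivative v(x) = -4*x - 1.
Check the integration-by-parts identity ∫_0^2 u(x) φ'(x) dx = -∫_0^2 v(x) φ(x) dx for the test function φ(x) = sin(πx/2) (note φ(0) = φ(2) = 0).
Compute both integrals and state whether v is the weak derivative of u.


LHS = 20/π, RHS = 20/π. Yes, v = u' weakly.

u(x) = -2*x**2 - x - 2, classical derivative u'(x) = -4*x - 1.
φ(x) = sin(πx/2), so φ'(x) = π*cos(π*x/2)/2.
Note φ(0) = φ(2) = 0, so the boundary term u·φ vanishes.
LHS = ∫_0^2 u(x) φ'(x) dx = ∫_0^2 (-π*x^2*cos(π*x/2) - π*x*cos(π*x/2)/2 - π*cos(π*x/2)) dx. Term by term:
  ∫_0^2 -π*cos(π*x/2) dx = 0;  ∫_0^2 -π*x^2*cos(π*x/2) dx = 16/π;  ∫_0^2 -π*x*cos(π*x/2)/2 dx = 4/π.
Sum: 0 + 16/π + 4/π = 20/π.
So LHS = 20/π.
∫_0^2 v(x) φ(x) dx = ∫_0^2 (-4*x*sin(π*x/2) - sin(π*x/2)) dx. Term by term:
  ∫_0^2 -sin(π*x/2) dx = -4/π;  ∫_0^2 -4*x*sin(π*x/2) dx = -16/π.
Sum: -4/π − 16/π = -20/π.
So RHS = -∫_0^2 v(x) φ(x) dx = 20/π.
LHS = RHS, so the identity holds for this test φ.
Moreover u is smooth here and v(x) = u'(x) = -4*x - 1 pointwise, so the identity holds for every test function. Hence v is the weak derivative of u.


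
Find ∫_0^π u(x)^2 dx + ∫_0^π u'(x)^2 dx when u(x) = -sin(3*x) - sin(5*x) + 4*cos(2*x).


||u||_{H^1(0,π)}^2 = -1408/21 + 58*π

u'(x) = -8*sin(2*x) - 3*cos(3*x) - 5*cos(5*x).
Expand u² and (u')² and integrate term by term on (0, π), using: for integers n ≥ 1, ∫_0^π sin²(nx) dx = ∫_0^π cos²(nx) dx = π/2; for n ≠ n', ∫_0^π sin(nx)sin(n'x) dx = ∫_0^π cos(nx)cos(n'x) dx = 0; and by product-to-sum, ∫_0^π sin(nx)cos(n'x) dx = ½∫_0^π [sin((n+n')x) + sin((n−n')x)] dx, which is 0 when n+n' is even and 2n/(n²−n'²) when n+n' is odd (it need not vanish on (0, π)).
  u² squared terms: (-1)²·∫sin(3x)² dx = 1·π/2 = π/2;  (-1)²·∫sin(5x)² dx = 1·π/2 = π/2;  (4)²·∫cos(2x)² dx = 16·π/2 = 8*π.
  u² cross terms: 2·(-1)·(-1)·∫sin(3x)·sin(5x) dx = 2·(0) = 0;  2·(-1)·(4)·∫sin(3x)·cos(2x) dx = -8·(6/5) = -48/5;  2·(-1)·(4)·∫sin(5x)·cos(2x) dx = -8·(10/21) = -80/21.
  So ∫_0^π u² dx = π/2 + π/2 + 8*π + 0 − 48/5 − 80/21 = -1408/105 + 9*π.
  (u')² squared terms: (-8)²·∫sin(2x)² dx = 64·π/2 = 32*π;  (-5)²·∫cos(5x)² dx = 25·π/2 = 25*π/2;  (-3)²·∫cos(3x)² dx = 9·π/2 = 9*π/2.
  (u')² cross terms: 2·(-8)·(-5)·∫sin(2x)·cos(5x) dx = 80·(-4/21) = -320/21;  2·(-8)·(-3)·∫sin(2x)·cos(3x) dx = 48·(-4/5) = -192/5;  2·(-5)·(-3)·∫cos(5x)·cos(3x) dx = 30·(0) = 0.
  So ∫_0^π (u')² dx = 32*π + 25*π/2 + 9*π/2 − 320/21 − 192/5 + 0 = -5632/105 + 49*π.
||u||_{H^1}^2 = (-1408/105 + 9*π) + (-5632/105 + 49*π) = -1408/21 + 58*π.


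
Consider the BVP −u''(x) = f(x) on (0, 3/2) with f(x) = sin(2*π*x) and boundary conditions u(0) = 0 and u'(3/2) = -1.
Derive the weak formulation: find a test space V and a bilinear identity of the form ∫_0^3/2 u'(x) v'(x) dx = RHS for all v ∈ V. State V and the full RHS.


V = {v ∈ H^1(0, 3/2) : v(0) = 0} (test functions vanish at x = 0 where u is specified); weak form: ∫_0^3/2 u'v' dx = ∫_0^3/2 (sin(2*π*x)) v dx − v(3/2) for all v ∈ V.

Multiply both sides by a test function v and integrate from 0 to 3/2:
  ∫_0^3/2 −u''(x) v(x) dx = ∫_0^3/2 f(x) v(x) dx.
Integrate the LHS by parts once:
  ∫_0^3/2 −u'' v dx = −[u'(x) v(x)]_0^3/2 + ∫_0^3/2 u'(x) v'(x) dx.
Thus ∫_0^3/2 u'(x) v'(x) dx = ∫_0^3/2 f(x) v(x) dx + [u'(x) v(x)]_0^3/2.
Choose V so that boundary terms are either known or forced to vanish.
Mixed BC: u(0) = 0 (Dirichlet) and u'(3/2) = -1 (Neumann). Define V = {v ∈ H^1(0, 3/2) : v(0) = 0}. Then [u' v]_0^3/2 = u'(3/2)·v(3/2) − u'(0)·0 = − v(3/2).
Weak formulation: find u (satisfying any essential BC) such that ∫_0^3/2 u'(x) v'(x) dx = ∫_0^3/2 f v dx − v(3/2) for all v ∈ V (Dirichlet at 0 absorbed into V; Neumann datum at x = 3/2 contributes the boundary term).
Substituting f(x) = sin(2*π*x), the right-hand side is ∫_0^3/2 (sin(2*π*x)) v dx − v(3/2).


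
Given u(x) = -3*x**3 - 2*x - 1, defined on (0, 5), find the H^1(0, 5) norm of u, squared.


||u||_{H^1}^2 = 6772525/42

The H^1 norm (squared) on an interval (0, L) is
  ||u||_{H^1}^2 = ∫_0^L u(x)^2 dx + ∫_0^L u'(x)^2 dx.
Compute u'(x) = -9*x**2 - 2.
Then u(x)^2 = 9*x**6 + 12*x**4 + 6*x**3 + 4*x**2 + 4*x + 1 and u'(x)^2 = 81*x**4 + 36*x**2 + 4.
Integrate each monomial from 0 to 5 using ∫_0^5 c·x^n dx = c·5^(n+1)/(n+1):
  ∫_0^5 u(x)^2 dx = ∫_0^5 (9*x^6 + 12*x^4 + 6*x^3 + 4*x^2 + 4*x + 1) dx. Term by term:
    ∫_0^5 9*x^6 dx = 703125/7;  ∫_0^5 12*x^4 dx = 7500;  ∫_0^5 6*x^3 dx = 1875/2;
    ∫_0^5 4*x^2 dx = 500/3;  ∫_0^5 4*x dx = 50;  ∫_0^5 1 dx = 5.
  Sum: 703125/7 + 7500 + 1875/2 + 500/3 + 50 + 5 = 4582435/42.
  ∫_0^5 u'(x)^2 dx = ∫_0^5 (81*x^4 + 36*x^2 + 4) dx. Term by term:
    ∫_0^5 81*x^4 dx = 50625;  ∫_0^5 36*x^2 dx = 1500;  ∫_0^5 4 dx = 20.
  Sum: 50625 + 1500 + 20 = 52145.
Adding: ||u||_{H^1}^2 = 4582435/42 + 52145 = 6772525/42.


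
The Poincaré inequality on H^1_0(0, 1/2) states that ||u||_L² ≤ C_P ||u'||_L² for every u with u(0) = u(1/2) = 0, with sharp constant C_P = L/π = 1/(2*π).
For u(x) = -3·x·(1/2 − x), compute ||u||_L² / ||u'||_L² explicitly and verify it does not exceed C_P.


||u||_L² / ||u'||_L² = sqrt(10)/20 < C_P = 1/(2*π).

u(x) = -3·x·(1/2 − x), so u'(x) = 6*x - 3/2.
u(x) = -3·x·(1/2 − x) vanishes at x = 0 and x = 1/2, so u ∈ H^1_0(0, 1/2). Differentiate via the product rule and integrate the resulting polynomials term by term.
  ∫_0^1/2 u² dx = ∫_0^1/2 (9*x^4 - 9*x^3 + 9*x^2/4) dx. Term by term:
    ∫_0^1/2 9*x^4 dx = 9/160;  ∫_0^1/2 -9*x^3 dx = -9/64;  ∫_0^1/2 9*x^2/4 dx = 3/32.
  Sum: 9/160 − 9/64 + 3/32 = 3/320.
  ∫_0^1/2 (u')² dx = ∫_0^1/2 (36*x^2 - 18*x + 9/4) dx. Term by term:
    ∫_0^1/2 36*x^2 dx = 3/2;  ∫_0^1/2 -18*x dx = -9/4;  ∫_0^1/2 9/4 dx = 9/8.
  Sum: 3/2 − 9/4 + 9/8 = 3/8.
∫_0^1/2 u² dx = 3/320, so ||u||_L² = sqrt(15)/40.
∫_0^1/2 (u')² dx = 3/8, so ||u'||_L² = sqrt(6)/4.
Ratio ||u||_L² / ||u'||_L² = sqrt(10)/20.
Sharp Poincaré constant on H^1_0(0, 1/2) is C_P = L/π = 1/(2*π), achieved by sin(2*π·x).
A polynomial bump cannot attain the sharp Poincaré constant (only the first sine eigenfunction does), so the ratio is strictly less than C_P, consistent with ||u||_L² ≤ C_P ||u'||_L².


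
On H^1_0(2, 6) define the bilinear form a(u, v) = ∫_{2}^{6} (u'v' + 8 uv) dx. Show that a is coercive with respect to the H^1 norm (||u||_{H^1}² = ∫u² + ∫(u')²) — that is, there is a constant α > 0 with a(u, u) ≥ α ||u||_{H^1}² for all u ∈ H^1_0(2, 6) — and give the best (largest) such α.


α = 1

Coercivity of a(·,·) on H^1_0(2, 6) means a(u, u) ≥ α ||u||_{H^1}² for every u ∈ H^1_0.
The interval has length L = 4, and Poincaré/coercivity depend only on L. Here a(u, u) = ∫(u')² + (8)·∫u².
Here c = 8 ≥ 1, so a(u,u) = ∫(u')² + c∫u² ≥ ∫(u')² + ∫u² = ||u||_{H^1}², i.e. α = 1 works. No larger α is possible: a(u,u) ≥ α||u||_{H^1}² means (1−α)∫(u')² ≥ (α−c)∫u², and for the modes u_n = sin(nπ(x−x₀)/L) (x₀ the left endpoint) one has ∫u_n²/∫(u_n')² = (L/(nπ))² → 0, so a(u_n,u_n)/||u_n||_{H^1}² → 1. Hence the optimal constant is α = 1.
Therefore α = 1.


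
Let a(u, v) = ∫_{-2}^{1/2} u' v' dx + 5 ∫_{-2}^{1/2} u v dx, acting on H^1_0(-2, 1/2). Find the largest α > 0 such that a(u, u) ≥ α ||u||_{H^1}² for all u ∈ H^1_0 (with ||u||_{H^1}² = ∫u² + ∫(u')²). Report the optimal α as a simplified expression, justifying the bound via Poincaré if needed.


α = 1

Coercivity of a(·,·) on H^1_0(-2, 1/2) means a(u, u) ≥ α ||u||_{H^1}² for every u ∈ H^1_0.
The interval has length L = 5/2, and Poincaré/coercivity depend only on L. Here a(u, u) = ∫(u')² + (5)·∫u².
Here c = 5 ≥ 1, so a(u,u) = ∫(u')² + c∫u² ≥ ∫(u')² + ∫u² = ||u||_{H^1}², i.e. α = 1 works. No larger α is possible: a(u,u) ≥ α||u||_{H^1}² means (1−α)∫(u')² ≥ (α−c)∫u², and for the modes u_n = sin(nπ(x−x₀)/L) (x₀ the left endpoint) one has ∫u_n²/∫(u_n')² = (L/(nπ))² → 0, so a(u_n,u_n)/||u_n||_{H^1}² → 1. Hence the optimal constant is α = 1.
Therefore α = 1.


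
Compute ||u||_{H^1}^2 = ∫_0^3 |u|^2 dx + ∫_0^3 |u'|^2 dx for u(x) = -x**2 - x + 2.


||u||_{H^1}^2 = 1131/10

The H^1 norm (squared) on an interval (0, L) is
  ||u||_{H^1}^2 = ∫_0^L u(x)^2 dx + ∫_0^L u'(x)^2 dx.
Compute u'(x) = -2*x - 1.
Then u(x)^2 = x**4 + 2*x**3 - 3*x**2 - 4*x + 4 and u'(x)^2 = 4*x**2 + 4*x + 1.
Integrate each monomial from 0 to 3 using ∫_0^3 c·x^n dx = c·3^(n+1)/(n+1):
  ∫_0^3 u(x)^2 dx = ∫_0^3 (x^4 + 2*x^3 - 3*x^2 - 4*x + 4) dx. Term by term:
    ∫_0^3 x^4 dx = 243/5;  ∫_0^3 2*x^3 dx = 81/2;  ∫_0^3 -3*x^2 dx = -27;
    ∫_0^3 -4*x dx = -18;  ∫_0^3 4 dx = 12.
  Sum: 243/5 + 81/2 − 27 − 18 + 12 = 561/10.
  ∫_0^3 u'(x)^2 dx = ∫_0^3 (4*x^2 + 4*x + 1) dx. Term by term:
    ∫_0^3 4*x^2 dx = 36;  ∫_0^3 4*x dx = 18;  ∫_0^3 1 dx = 3.
  Sum: 36 + 18 + 3 = 57.
Adding: ||u||_{H^1}^2 = 561/10 + 57 = 1131/10.


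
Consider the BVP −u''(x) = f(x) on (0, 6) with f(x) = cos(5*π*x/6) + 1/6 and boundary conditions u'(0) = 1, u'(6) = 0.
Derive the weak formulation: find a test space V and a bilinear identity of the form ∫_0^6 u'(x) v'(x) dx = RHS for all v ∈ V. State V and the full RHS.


V = H^1(0, 6) (v unrestricted at boundary; u is determined up to an additive constant); weak form: ∫_0^6 u'v' dx = ∫_0^6 (cos(5*π*x/6) + 1/6) v dx − v(0) for all v ∈ V.

Multiply both sides by a test function v and integrate from 0 to 6:
  ∫_0^6 −u''(x) v(x) dx = ∫_0^6 f(x) v(x) dx.
Integrate the LHS by parts once:
  ∫_0^6 −u'' v dx = −[u'(x) v(x)]_0^6 + ∫_0^6 u'(x) v'(x) dx.
Thus ∫_0^6 u'(x) v'(x) dx = ∫_0^6 f(x) v(x) dx + [u'(x) v(x)]_0^6.
Choose V so that boundary terms are either known or forced to vanish.
u has inhomogeneous Neumann u'(0) = 1, u'(6) = 0. [u' v]_0^6 = (0)·v(6) − (1)·v(0) = − v(0). Take V = H^1(0, 6); boundary term becomes part of RHS.
Weak formulation: find u (satisfying any essential BC) such that ∫_0^6 u'(x) v'(x) dx = ∫_0^6 f v dx − v(0) for all v ∈ V (Neumann data are natural BCs: they enter the RHS as boundary terms).
Substituting f(x) = cos(5*π*x/6) + 1/6, the right-hand side is ∫_0^6 (cos(5*π*x/6) + 1/6) v dx − v(0).
Compatibility check (pure Neumann): taking v ≡ 1 ∈ V gives 0 = ∫_0^6 f dx + (0) − (1), i.e. ∫_0^6 f dx must equal u'(0) − u'(6) = 1. Indeed ∫_0^6 (cos(5*π*x/6) + 1/6) dx = 1, so the data are compatible. The solution is then unique only up to an additive constant (fix it e.g. by requiring ∫_0^6 u dx = 0).


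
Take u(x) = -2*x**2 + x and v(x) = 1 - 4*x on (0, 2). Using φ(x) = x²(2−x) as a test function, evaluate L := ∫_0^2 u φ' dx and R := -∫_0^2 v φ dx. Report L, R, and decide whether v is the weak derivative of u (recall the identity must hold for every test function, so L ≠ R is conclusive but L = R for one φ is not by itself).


LHS = 76/15, RHS = 76/15. Yes, v = u' weakly.

u(x) = -2*x**2 + x, classical derivative u'(x) = 1 - 4*x.
φ(x) = x²(2−x), so φ'(x) = x*(4 - 3*x).
Note φ(0) = φ(2) = 0, so the boundary term u·φ vanishes.
LHS = ∫_0^2 u(x) φ'(x) dx = ∫_0^2 (6*x^4 - 11*x^3 + 4*x^2) dx. Term by term:
  ∫_0^2 6*x^4 dx = 192/5;  ∫_0^2 -11*x^3 dx = -44;  ∫_0^2 4*x^2 dx = 32/3.
Sum: 192/5 − 44 + 32/3 = 76/15.
So LHS = 76/15.
∫_0^2 v(x) φ(x) dx = ∫_0^2 (4*x^4 - 9*x^3 + 2*x^2) dx. Term by term:
  ∫_0^2 4*x^4 dx = 128/5;  ∫_0^2 -9*x^3 dx = -36;  ∫_0^2 2*x^2 dx = 16/3.
Sum: 128/5 − 36 + 16/3 = -76/15.
So RHS = -∫_0^2 v(x) φ(x) dx = 76/15.
LHS = RHS, so the identity holds for this test φ.
Moreover u is smooth here and v(x) = u'(x) = 1 - 4*x pointwise, so the identity holds for every test function. Hence v is the weak derivative of u.


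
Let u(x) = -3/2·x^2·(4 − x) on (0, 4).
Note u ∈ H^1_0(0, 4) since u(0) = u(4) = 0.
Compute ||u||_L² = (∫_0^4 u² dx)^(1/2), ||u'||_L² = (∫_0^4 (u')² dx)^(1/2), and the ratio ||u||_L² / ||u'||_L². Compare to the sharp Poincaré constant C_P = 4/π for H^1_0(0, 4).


||u||_L² / ||u'||_L² = 2*sqrt(14)/7 < C_P = 4/π.

u(x) = -3/2·x^2·(4 − x), so u'(x) = 3*x*(3*x - 8)/2.
u(x) = -3/2·x^2·(4 − x) vanishes at x = 0 and x = 4, so u ∈ H^1_0(0, 4). Differentiate via the product rule and integrate the resulting polynomials term by term.
  ∫_0^4 u² dx = ∫_0^4 (9*x^6/4 - 18*x^5 + 36*x^4) dx. Term by term:
    ∫_0^4 9*x^6/4 dx = 36864/7;  ∫_0^4 -18*x^5 dx = -12288;  ∫_0^4 36*x^4 dx = 36864/5.
  Sum: 36864/7 − 12288 + 36864/5 = 12288/35.
  ∫_0^4 (u')² dx = ∫_0^4 (81*x^4/4 - 108*x^3 + 144*x^2) dx. Term by term:
    ∫_0^4 81*x^4/4 dx = 20736/5;  ∫_0^4 -108*x^3 dx = -6912;  ∫_0^4 144*x^2 dx = 3072.
  Sum: 20736/5 − 6912 + 3072 = 1536/5.
∫_0^4 u² dx = 12288/35, so ||u||_L² = 64*sqrt(105)/35.
∫_0^4 (u')² dx = 1536/5, so ||u'||_L² = 16*sqrt(30)/5.
Ratio ||u||_L² / ||u'||_L² = 2*sqrt(14)/7.
Sharp Poincaré constant on H^1_0(0, 4) is C_P = L/π = 4/π, achieved by sin(π/4·x).
A polynomial bump cannot attain the sharp Poincaré constant (only the first sine eigenfunction does), so the ratio is strictly less than C_P, consistent with ||u||_L² ≤ C_P ||u'||_L².


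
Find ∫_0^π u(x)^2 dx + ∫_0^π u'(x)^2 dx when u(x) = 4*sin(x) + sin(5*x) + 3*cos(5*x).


||u||_{H^1(0,π)}^2 = 146*π

u'(x) = -15*sin(5*x) + 4*cos(x) + 5*cos(5*x).
Expand u² and (u')² and integrate term by term on (0, π), using: for integers n ≥ 1, ∫_0^π sin²(nx) dx = ∫_0^π cos²(nx) dx = π/2; for n ≠ n', ∫_0^π sin(nx)sin(n'x) dx = ∫_0^π cos(nx)cos(n'x) dx = 0; and by product-to-sum, ∫_0^π sin(nx)cos(n'x) dx = ½∫_0^π [sin((n+n')x) + sin((n−n')x)] dx, which is 0 when n+n' is even and 2n/(n²−n'²) when n+n' is odd (it need not vanish on (0, π)).
  u² squared terms: (3)²·∫cos(5x)² dx = 9·π/2 = 9*π/2;  (4)²·∫sin(x)² dx = 16·π/2 = 8*π;  (1)²·∫sin(5x)² dx = 1·π/2 = π/2.
  u² cross terms: 2·(3)·(4)·∫cos(5x)·sin(x) dx = 24·(0) = 0;  2·(3)·(1)·∫cos(5x)·sin(5x) dx = 6·(0) = 0;  2·(4)·(1)·∫sin(x)·sin(5x) dx = 8·(0) = 0.
  So ∫_0^π u² dx = 9*π/2 + 8*π + π/2 + 0 + 0 + 0 = 13*π.
  (u')² squared terms: (-15)²·∫sin(5x)² dx = 225·π/2 = 225*π/2;  (4)²·∫cos(x)² dx = 16·π/2 = 8*π;  (5)²·∫cos(5x)² dx = 25·π/2 = 25*π/2.
  (u')² cross terms: 2·(-15)·(4)·∫sin(5x)·cos(x) dx = -120·(0) = 0;  2·(-15)·(5)·∫sin(5x)·cos(5x) dx = -150·(0) = 0;  2·(4)·(5)·∫cos(x)·cos(5x) dx = 40·(0) = 0.
  So ∫_0^π (u')² dx = 225*π/2 + 8*π + 25*π/2 + 0 + 0 + 0 = 133*π.
||u||_{H^1}^2 = (13*π) + (133*π) = 146*π.


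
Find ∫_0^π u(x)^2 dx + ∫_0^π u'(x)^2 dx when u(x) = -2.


||u||_{H^1(0,π)}^2 = 4*π

u'(x) = 0.
Expand u² and (u')² and integrate term by term on (0, π), using: for integers n ≥ 1, ∫_0^π sin²(nx) dx = ∫_0^π cos²(nx) dx = π/2; for n ≠ n', ∫_0^π sin(nx)sin(n'x) dx = ∫_0^π cos(nx)cos(n'x) dx = 0; and by product-to-sum, ∫_0^π sin(nx)cos(n'x) dx = ½∫_0^π [sin((n+n')x) + sin((n−n')x)] dx, which is 0 when n+n' is even and 2n/(n²−n'²) when n+n' is odd (it need not vanish on (0, π)). For the constant mode: ∫_0^π 1 dx = π, ∫_0^π cos(nx) dx = 0, ∫_0^π sin(nx) dx = (1−(−1)^n)/n.
  u² squared terms: (-2)²·∫1 dx = 4·π = 4*π.
  So ∫_0^π u² dx = 4*π.
  u' ≡ 0, so ∫_0^π (u')² dx = 0.
||u||_{H^1}^2 = (4*π) + (0) = 4*π.


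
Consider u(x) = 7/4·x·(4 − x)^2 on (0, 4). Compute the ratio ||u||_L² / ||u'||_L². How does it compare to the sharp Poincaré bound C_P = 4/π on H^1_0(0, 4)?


||u||_L² / ||u'||_L² = 2*sqrt(14)/7 < C_P = 4/π.

u(x) = 7/4·x·(4 − x)^2, so u'(x) = 7*(x/4 - 1)*(3*x - 4).
u(x) = 7/4·x·(4 − x)^2 vanishes at x = 0 and x = 4, so u ∈ H^1_0(0, 4). Differentiate via the product rule and integrate the resulting polynomials term by term.
  ∫_0^4 u² dx = ∫_0^4 (49*x^6/16 - 49*x^5 + 294*x^4 - 784*x^3 + 784*x^2) dx. Term by term:
    ∫_0^4 49*x^6/16 dx = 7168;  ∫_0^4 -49*x^5 dx = -100352/3;  ∫_0^4 294*x^4 dx = 301056/5;
    ∫_0^4 -784*x^3 dx = -50176;  ∫_0^4 784*x^2 dx = 50176/3.
  Sum: 7168 − 100352/3 + 301056/5 − 50176 + 50176/3 = 7168/15.
  ∫_0^4 (u')² dx = ∫_0^4 (441*x^4/16 - 294*x^3 + 1078*x^2 - 1568*x + 784) dx. Term by term:
    ∫_0^4 441*x^4/16 dx = 28224/5;  ∫_0^4 -294*x^3 dx = -18816;  ∫_0^4 1078*x^2 dx = 68992/3;
    ∫_0^4 -1568*x dx = -12544;  ∫_0^4 784 dx = 3136.
  Sum: 28224/5 − 18816 + 68992/3 − 12544 + 3136 = 6272/15.
∫_0^4 u² dx = 7168/15, so ||u||_L² = 32*sqrt(105)/15.
∫_0^4 (u')² dx = 6272/15, so ||u'||_L² = 56*sqrt(30)/15.
Ratio ||u||_L² / ||u'||_L² = 2*sqrt(14)/7.
Sharp Poincaré constant on H^1_0(0, 4) is C_P = L/π = 4/π, achieved by sin(π/4·x).
A polynomial bump cannot attain the sharp Poincaré constant (only the first sine eigenfunction does), so the ratio is strictly less than C_P, consistent with ||u||_L² ≤ C_P ||u'||_L².


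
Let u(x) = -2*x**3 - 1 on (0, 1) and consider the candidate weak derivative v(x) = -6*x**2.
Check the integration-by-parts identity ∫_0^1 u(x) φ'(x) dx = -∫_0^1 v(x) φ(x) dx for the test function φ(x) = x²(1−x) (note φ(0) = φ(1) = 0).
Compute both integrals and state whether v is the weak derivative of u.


LHS = 1/5, RHS = 1/5. Yes, v = u' weakly.

u(x) = -2*x**3 - 1, classical derivative u'(x) = -6*x**2.
φ(x) = x²(1−x), so φ'(x) = x*(2 - 3*x).
Note φ(0) = φ(1) = 0, so the boundary term u·φ vanishes.
LHS = ∫_0^1 u(x) φ'(x) dx = ∫_0^1 (6*x^5 - 4*x^4 + 3*x^2 - 2*x) dx. Term by term:
  ∫_0^1 6*x^5 dx = 1;  ∫_0^1 -4*x^4 dx = -4/5;  ∫_0^1 3*x^2 dx = 1;
  ∫_0^1 -2*x dx = -1.
Sum: 1 − 4/5 + 1 − 1 = 1/5.
So LHS = 1/5.
∫_0^1 v(x) φ(x) dx = ∫_0^1 (6*x^5 - 6*x^4) dx. Term by term:
  ∫_0^1 6*x^5 dx = 1;  ∫_0^1 -6*x^4 dx = -6/5.
Sum: 1 − 6/5 = -1/5.
So RHS = -∫_0^1 v(x) φ(x) dx = 1/5.
LHS = RHS, so the identity holds for this test φ.
Moreover u is smooth here and v(x) = u'(x) = -6*x**2 pointwise, so the identity holds for every test function. Hence v is the weak derivative of u.


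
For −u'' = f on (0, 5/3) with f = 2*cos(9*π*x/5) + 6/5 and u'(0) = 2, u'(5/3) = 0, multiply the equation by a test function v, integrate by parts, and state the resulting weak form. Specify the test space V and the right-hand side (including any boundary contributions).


V = H^1(0, 5/3) (v unrestricted at boundary; u is determined up to an additive constant); weak form: ∫_0^5/3 u'v' dx = ∫_0^5/3 (2*cos(9*π*x/5) + 6/5) v dx − 2·v(0) for all v ∈ V.

Multiply both sides by a test function v and integrate from 0 to 5/3:
  ∫_0^5/3 −u''(x) v(x) dx = ∫_0^5/3 f(x) v(x) dx.
Integrate the LHS by parts once:
  ∫_0^5/3 −u'' v dx = −[u'(x) v(x)]_0^5/3 + ∫_0^5/3 u'(x) v'(x) dx.
Thus ∫_0^5/3 u'(x) v'(x) dx = ∫_0^5/3 f(x) v(x) dx + [u'(x) v(x)]_0^5/3.
Choose V so that boundary terms are either known or forced to vanish.
u has inhomogeneous Neumann u'(0) = 2, u'(5/3) = 0. [u' v]_0^5/3 = (0)·v(5/3) − (2)·v(0) = − 2·v(0). Take V = H^1(0, 5/3); boundary term becomes part of RHS.
Weak formulation: find u (satisfying any essential BC) such that ∫_0^5/3 u'(x) v'(x) dx = ∫_0^5/3 f v dx − 2·v(0) for all v ∈ V (Neumann data are natural BCs: they enter the RHS as boundary terms).
Substituting f(x) = 2*cos(9*π*x/5) + 6/5, the right-hand side is ∫_0^5/3 (2*cos(9*π*x/5) + 6/5) v dx − 2·v(0).
Compatibility check (pure Neumann): taking v ≡ 1 ∈ V gives 0 = ∫_0^5/3 f dx + (0) − (2), i.e. ∫_0^5/3 f dx must equal u'(0) − u'(5/3) = 2. Indeed ∫_0^5/3 (2*cos(9*π*x/5) + 6/5) dx = 2, so the data are compatible. The solution is then unique only up to an additive constant (fix it e.g. by requiring ∫_0^5/3 u dx = 0).


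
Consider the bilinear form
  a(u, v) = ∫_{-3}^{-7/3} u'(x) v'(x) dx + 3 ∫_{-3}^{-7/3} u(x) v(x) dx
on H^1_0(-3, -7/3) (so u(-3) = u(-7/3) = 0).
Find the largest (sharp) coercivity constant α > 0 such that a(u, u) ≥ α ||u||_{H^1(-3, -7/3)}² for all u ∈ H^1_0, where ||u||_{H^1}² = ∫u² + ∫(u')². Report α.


α = 1

Coercivity of a(·,·) on H^1_0(-3, -7/3) means a(u, u) ≥ α ||u||_{H^1}² for every u ∈ H^1_0.
The interval has length L = 2/3, and Poincaré/coercivity depend only on L. Here a(u, u) = ∫(u')² + (3)·∫u².
Here c = 3 ≥ 1, so a(u,u) = ∫(u')² + c∫u² ≥ ∫(u')² + ∫u² = ||u||_{H^1}², i.e. α = 1 works. No larger α is possible: a(u,u) ≥ α||u||_{H^1}² means (1−α)∫(u')² ≥ (α−c)∫u², and for the modes u_n = sin(nπ(x−x₀)/L) (x₀ the left endpoint) one has ∫u_n²/∫(u_n')² = (L/(nπ))² → 0, so a(u_n,u_n)/||u_n||_{H^1}² → 1. Hence the optimal constant is α = 1.
Therefore α = 1.


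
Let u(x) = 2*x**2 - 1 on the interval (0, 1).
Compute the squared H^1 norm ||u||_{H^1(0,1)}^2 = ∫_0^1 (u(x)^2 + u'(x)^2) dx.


||u||_{H^1}^2 = 29/5

The H^1 norm (squared) on an interval (0, L) is
  ||u||_{H^1}^2 = ∫_0^L u(x)^2 dx + ∫_0^L u'(x)^2 dx.
Compute u'(x) = 4*x.
Then u(x)^2 = 4*x**4 - 4*x**2 + 1 and u'(x)^2 = 16*x**2.
Integrate each monomial from 0 to 1 using ∫_0^1 c·x^n dx = c·1^(n+1)/(n+1):
  ∫_0^1 u(x)^2 dx = ∫_0^1 (4*x^4 - 4*x^2 + 1) dx. Term by term:
    ∫_0^1 4*x^4 dx = 4/5;  ∫_0^1 -4*x^2 dx = -4/3;  ∫_0^1 1 dx = 1.
  Sum: 4/5 − 4/3 + 1 = 7/15.
  ∫_0^1 u'(x)^2 dx = ∫_0^1 (16*x^2) dx. Term by term:
    ∫_0^1 16*x^2 dx = 16/3.
Adding: ||u||_{H^1}^2 = 7/15 + 16/3 = 29/5.


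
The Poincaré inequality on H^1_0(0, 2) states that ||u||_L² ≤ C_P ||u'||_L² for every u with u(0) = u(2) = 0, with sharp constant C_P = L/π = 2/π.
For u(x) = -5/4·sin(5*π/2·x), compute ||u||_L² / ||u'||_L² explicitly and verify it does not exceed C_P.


||u||_L² / ||u'||_L² = 2/(5*π) < C_P = 2/π.

u(x) = -5/4·sin(5*π/2·x), so u'(x) = -25*π*cos(5*π*x/2)/8.
Writing u(x) = A·sin(kπx/L) with A = -5/4 and k = 5, use ∫_0^L sin²(kπx/L) dx = L/2 and ∫_0^L cos²(kπx/L) dx = L/2.
u² = 25/16·sin²(5*π/2·x) and (u')² = 625*π^2/64·cos²(5*π/2·x), and each of sin², cos² integrates to L/2 = 1 over (0, 2).
∫_0^2 u² dx = 25/16, so ||u||_L² = 5/4.
∫_0^2 (u')² dx = 625*π^2/64, so ||u'||_L² = 25*π/8.
Ratio ||u||_L² / ||u'||_L² = 2/(5*π).
Sharp Poincaré constant on H^1_0(0, 2) is C_P = L/π = 2/π, achieved by sin(π/2·x).
This is the k = 5 harmonic; the ratio L/(kπ) is strictly less than C_P = L/π, consistent with the sharp inequality ||u||_L² ≤ C_P ||u'||_L².


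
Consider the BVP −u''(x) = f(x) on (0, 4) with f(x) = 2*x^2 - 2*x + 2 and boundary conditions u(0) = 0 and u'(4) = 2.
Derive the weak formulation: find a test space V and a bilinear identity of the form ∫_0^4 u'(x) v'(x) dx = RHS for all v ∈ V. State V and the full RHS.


V = {v ∈ H^1(0, 4) : v(0) = 0} (test functions vanish at x = 0 where u is specified); weak form: ∫_0^4 u'v' dx = ∫_0^4 (2*x^2 - 2*x + 2) v dx + 2·v(4) for all v ∈ V.

Multiply both sides by a test function v and integrate from 0 to 4:
  ∫_0^4 −u''(x) v(x) dx = ∫_0^4 f(x) v(x) dx.
Integrate the LHS by parts once:
  ∫_0^4 −u'' v dx = −[u'(x) v(x)]_0^4 + ∫_0^4 u'(x) v'(x) dx.
Thus ∫_0^4 u'(x) v'(x) dx = ∫_0^4 f(x) v(x) dx + [u'(x) v(x)]_0^4.
Choose V so that boundary terms are either known or forced to vanish.
Mixed BC: u(0) = 0 (Dirichlet) and u'(4) = 2 (Neumann). Define V = {v ∈ H^1(0, 4) : v(0) = 0}. Then [u' v]_0^4 = u'(4)·v(4) − u'(0)·0 = 2·v(4).
Weak formulation: find u (satisfying any essential BC) such that ∫_0^4 u'(x) v'(x) dx = ∫_0^4 f v dx + 2·v(4) for all v ∈ V (Dirichlet at 0 absorbed into V; Neumann datum at x = 4 contributes the boundary term).
Substituting f(x) = 2*x^2 - 2*x + 2, the right-hand side is ∫_0^4 (2*x^2 - 2*x + 2) v dx + 2·v(4).


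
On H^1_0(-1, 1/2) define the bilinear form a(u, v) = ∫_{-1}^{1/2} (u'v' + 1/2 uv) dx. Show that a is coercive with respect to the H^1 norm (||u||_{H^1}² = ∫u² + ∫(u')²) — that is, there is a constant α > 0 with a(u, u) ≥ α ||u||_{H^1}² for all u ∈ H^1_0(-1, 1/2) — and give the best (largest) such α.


α = (9 + 8*π^2)/(2*(9 + 4*π^2))

Coercivity of a(·,·) on H^1_0(-1, 1/2) means a(u, u) ≥ α ||u||_{H^1}² for every u ∈ H^1_0.
The interval has length L = 3/2, and Poincaré/coercivity depend only on L. Here a(u, u) = ∫(u')² + (1/2)·∫u².
Here 0 < c = 1/2 < 1. The condition a(u,u) ≥ α||u||_{H^1}² reads (1−α)∫(u')² ≥ (α−c)∫u². Any admissible α is ≤ 1 (rapidly oscillating u have ∫u²/∫(u')² → 0), and α = 1 would force 0 ≥ (1−c)∫u², impossible since c < 1; so 1−α > 0. By the sharp Poincaré inequality on H^1_0 of an interval of length L, ∫(u')² ≥ (π/L)²∫u² with equality for the first sine mode sin(π(x−x₀)/L) (x₀ the left endpoint), so the inequality holds for all u iff (1−α)(π/L)² ≥ α − c, i.e. α ≤ ((π/L)² + c)/((π/L)² + 1) = (1 + c(L/π)²)/(1 + (L/π)²). With (π/L)² = 4*π^2/9 and c = 1/2, the largest admissible constant is α = ((π/L)² + c)/((π/L)² + 1).
Simplifying, α = (9 + 8*π^2)/(2*(9 + 4*π^2)).


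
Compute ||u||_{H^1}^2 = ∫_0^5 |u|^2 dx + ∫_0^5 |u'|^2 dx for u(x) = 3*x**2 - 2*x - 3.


||u||_{H^1}^2 = 13745/3

The H^1 norm (squared) on an interval (0, L) is
  ||u||_{H^1}^2 = ∫_0^L u(x)^2 dx + ∫_0^L u'(x)^2 dx.
Compute u'(x) = 6*x - 2.
Then u(x)^2 = 9*x**4 - 12*x**3 - 14*x**2 + 12*x + 9 and u'(x)^2 = 36*x**2 - 24*x + 4.
Integrate each monomial from 0 to 5 using ∫_0^5 c·x^n dx = c·5^(n+1)/(n+1):
  ∫_0^5 u(x)^2 dx = ∫_0^5 (9*x^4 - 12*x^3 - 14*x^2 + 12*x + 9) dx. Term by term:
    ∫_0^5 9*x^4 dx = 5625;  ∫_0^5 -12*x^3 dx = -1875;  ∫_0^5 -14*x^2 dx = -1750/3;
    ∫_0^5 12*x dx = 150;  ∫_0^5 9 dx = 45.
  Sum: 5625 − 1875 − 1750/3 + 150 + 45 = 10085/3.
  ∫_0^5 u'(x)^2 dx = ∫_0^5 (36*x^2 - 24*x + 4) dx. Term by term:
    ∫_0^5 36*x^2 dx = 1500;  ∫_0^5 -24*x dx = -300;  ∫_0^5 4 dx = 20.
  Sum: 1500 − 300 + 20 = 1220.
Adding: ||u||_{H^1}^2 = 10085/3 + 1220 = 13745/3.


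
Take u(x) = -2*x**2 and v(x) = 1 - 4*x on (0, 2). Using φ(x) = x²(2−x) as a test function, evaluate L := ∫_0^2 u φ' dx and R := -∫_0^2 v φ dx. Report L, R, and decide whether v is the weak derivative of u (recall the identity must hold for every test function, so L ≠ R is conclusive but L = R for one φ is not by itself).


LHS = 32/5, RHS = 76/15. No, v is not the weak derivative of u.

u(x) = -2*x**2, classical derivative u'(x) = -4*x.
φ(x) = x²(2−x), so φ'(x) = x*(4 - 3*x).
Note φ(0) = φ(2) = 0, so the boundary term u·φ vanishes.
LHS = ∫_0^2 u(x) φ'(x) dx = ∫_0^2 (6*x^4 - 8*x^3) dx. Term by term:
  ∫_0^2 6*x^4 dx = 192/5;  ∫_0^2 -8*x^3 dx = -32.
Sum: 192/5 − 32 = 32/5.
So LHS = 32/5.
∫_0^2 v(x) φ(x) dx = ∫_0^2 (4*x^4 - 9*x^3 + 2*x^2) dx. Term by term:
  ∫_0^2 4*x^4 dx = 128/5;  ∫_0^2 -9*x^3 dx = -36;  ∫_0^2 2*x^2 dx = 16/3.
Sum: 128/5 − 36 + 16/3 = -76/15.
So RHS = -∫_0^2 v(x) φ(x) dx = 76/15.
LHS − RHS = 4/3 ≠ 0, so the identity fails.
(For a valid weak derivative the identity must hold for EVERY test function, in particular this one. The failure shows v is NOT the weak derivative of u.)
Correct weak derivative would be u'(x) = -4*x.


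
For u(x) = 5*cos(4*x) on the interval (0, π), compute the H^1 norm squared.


||u||_{H^1(0,π)}^2 = 425*π/2

u'(x) = -20*sin(4*x).
Expand u² and (u')² and integrate term by term on (0, π), using: for integers n ≥ 1, ∫_0^π sin²(nx) dx = ∫_0^π cos²(nx) dx = π/2; for n ≠ n', ∫_0^π sin(nx)sin(n'x) dx = ∫_0^π cos(nx)cos(n'x) dx = 0; and by product-to-sum, ∫_0^π sin(nx)cos(n'x) dx = ½∫_0^π [sin((n+n')x) + sin((n−n')x)] dx, which is 0 when n+n' is even and 2n/(n²−n'²) when n+n' is odd (it need not vanish on (0, π)).
  u² squared terms: (5)²·∫cos(4x)² dx = 25·π/2 = 25*π/2.
  So ∫_0^π u² dx = 25*π/2.
  (u')² squared terms: (-20)²·∫sin(4x)² dx = 400·π/2 = 200*π.
  So ∫_0^π (u')² dx = 200*π.
||u||_{H^1}^2 = (25*π/2) + (200*π) = 425*π/2.


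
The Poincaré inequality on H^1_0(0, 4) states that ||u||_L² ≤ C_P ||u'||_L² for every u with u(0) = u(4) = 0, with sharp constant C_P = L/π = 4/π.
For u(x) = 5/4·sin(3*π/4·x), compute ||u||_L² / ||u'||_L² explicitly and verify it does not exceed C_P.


||u||_L² / ||u'||_L² = 4/(3*π) < C_P = 4/π.

u(x) = 5/4·sin(3*π/4·x), so u'(x) = 15*π*cos(3*π*x/4)/16.
Writing u(x) = A·sin(kπx/L) with A = 5/4 and k = 3, use ∫_0^L sin²(kπx/L) dx = L/2 and ∫_0^L cos²(kπx/L) dx = L/2.
u² = 25/16·sin²(3*π/4·x) and (u')² = 225*π^2/256·cos²(3*π/4·x), and each of sin², cos² integrates to L/2 = 2 over (0, 4).
∫_0^4 u² dx = 25/8, so ||u||_L² = 5*sqrt(2)/4.
∫_0^4 (u')² dx = 225*π^2/128, so ||u'||_L² = 15*sqrt(2)*π/16.
Ratio ||u||_L² / ||u'||_L² = 4/(3*π).
Sharp Poincaré constant on H^1_0(0, 4) is C_P = L/π = 4/π, achieved by sin(π/4·x).
This is the k = 3 harmonic; the ratio L/(kπ) is strictly less than C_P = L/π, consistent with the sharp inequality ||u||_L² ≤ C_P ||u'||_L².


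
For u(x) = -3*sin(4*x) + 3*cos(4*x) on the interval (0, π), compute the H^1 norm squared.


||u||_{H^1(0,π)}^2 = 153*π

u'(x) = -12*sin(4*x) - 12*cos(4*x).
Expand u² and (u')² and integrate term by term on (0, π), using: for integers n ≥ 1, ∫_0^π sin²(nx) dx = ∫_0^π cos²(nx) dx = π/2; for n ≠ n', ∫_0^π sin(nx)sin(n'x) dx = ∫_0^π cos(nx)cos(n'x) dx = 0; and by product-to-sum, ∫_0^π sin(nx)cos(n'x) dx = ½∫_0^π [sin((n+n')x) + sin((n−n')x)] dx, which is 0 when n+n' is even and 2n/(n²−n'²) when n+n' is odd (it need not vanish on (0, π)).
  u² squared terms: (-3)²·∫sin(4x)² dx = 9·π/2 = 9*π/2;  (3)²·∫cos(4x)² dx = 9·π/2 = 9*π/2.
  u² cross terms: 2·(-3)·(3)·∫sin(4x)·cos(4x) dx = -18·(0) = 0.
  So ∫_0^π u² dx = 9*π/2 + 9*π/2 + 0 = 9*π.
  (u')² squared terms: (-12)²·∫cos(4x)² dx = 144·π/2 = 72*π;  (-12)²·∫sin(4x)² dx = 144·π/2 = 72*π.
  (u')² cross terms: 2·(-12)·(-12)·∫cos(4x)·sin(4x) dx = 288·(0) = 0.
  So ∫_0^π (u')² dx = 72*π + 72*π + 0 = 144*π.
||u||_{H^1}^2 = (9*π) + (144*π) = 153*π.


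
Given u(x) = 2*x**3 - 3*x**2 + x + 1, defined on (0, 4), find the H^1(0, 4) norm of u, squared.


||u||_{H^1}^2 = 768056/105

The H^1 norm (squared) on an interval (0, L) is
  ||u||_{H^1}^2 = ∫_0^L u(x)^2 dx + ∫_0^L u'(x)^2 dx.
Compute u'(x) = 6*x**2 - 6*x + 1.
Then u(x)^2 = 4*x**6 - 12*x**5 + 13*x**4 - 2*x**3 - 5*x**2 + 2*x + 1 and u'(x)^2 = 36*x**4 - 72*x**3 + 48*x**2 - 12*x + 1.
Integrate each monomial from 0 to 4 using ∫_0^4 c·x^n dx = c·4^(n+1)/(n+1):
  ∫_0^4 u(x)^2 dx = ∫_0^4 (4*x^6 - 12*x^5 + 13*x^4 - 2*x^3 - 5*x^2 + 2*x + 1) dx. Term by term:
    ∫_0^4 4*x^6 dx = 65536/7;  ∫_0^4 -12*x^5 dx = -8192;  ∫_0^4 13*x^4 dx = 13312/5;
    ∫_0^4 -2*x^3 dx = -128;  ∫_0^4 -5*x^2 dx = -320/3;  ∫_0^4 2*x dx = 16;
    ∫_0^4 1 dx = 4.
  Sum: 65536/7 − 8192 + 13312/5 − 128 − 320/3 + 16 + 4 = 379892/105.
  ∫_0^4 u'(x)^2 dx = ∫_0^4 (36*x^4 - 72*x^3 + 48*x^2 - 12*x + 1) dx. Term by term:
    ∫_0^4 36*x^4 dx = 36864/5;  ∫_0^4 -72*x^3 dx = -4608;  ∫_0^4 48*x^2 dx = 1024;
    ∫_0^4 -12*x dx = -96;  ∫_0^4 1 dx = 4.
  Sum: 36864/5 − 4608 + 1024 − 96 + 4 = 18484/5.
Adding: ||u||_{H^1}^2 = 379892/105 + 18484/5 = 768056/105.


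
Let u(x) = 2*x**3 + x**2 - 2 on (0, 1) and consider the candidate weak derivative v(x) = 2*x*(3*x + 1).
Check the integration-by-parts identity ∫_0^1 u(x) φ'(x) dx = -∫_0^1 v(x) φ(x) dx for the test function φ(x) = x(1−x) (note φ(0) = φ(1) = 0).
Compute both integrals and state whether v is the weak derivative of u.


LHS = -7/15, RHS = -7/15. Yes, v = u' weakly.

u(x) = 2*x**3 + x**2 - 2, classical derivative u'(x) = 6*x**2 + 2*x.
φ(x) = x(1−x), so φ'(x) = 1 - 2*x.
Note φ(0) = φ(1) = 0, so the boundary term u·φ vanishes.
LHS = ∫_0^1 u(x) φ'(x) dx = ∫_0^1 (-4*x^4 + x^2 + 4*x - 2) dx. Term by term:
  ∫_0^1 -4*x^4 dx = -4/5;  ∫_0^1 x^2 dx = 1/3;  ∫_0^1 4*x dx = 2;
  ∫_0^1 -2 dx = -2.
Sum: -4/5 + 1/3 + 2 − 2 = -7/15.
So LHS = -7/15.
∫_0^1 v(x) φ(x) dx = ∫_0^1 (-6*x^4 + 4*x^3 + 2*x^2) dx. Term by term:
  ∫_0^1 -6*x^4 dx = -6/5;  ∫_0^1 4*x^3 dx = 1;  ∫_0^1 2*x^2 dx = 2/3.
Sum: -6/5 + 1 + 2/3 = 7/15.
So RHS = -∫_0^1 v(x) φ(x) dx = -7/15.
LHS = RHS, so the identity holds for this test φ.
Moreover u is smooth here and v(x) = u'(x) = 6*x**2 + 2*x pointwise, so the identity holds for every test function. Hence v is the weak derivative of u.


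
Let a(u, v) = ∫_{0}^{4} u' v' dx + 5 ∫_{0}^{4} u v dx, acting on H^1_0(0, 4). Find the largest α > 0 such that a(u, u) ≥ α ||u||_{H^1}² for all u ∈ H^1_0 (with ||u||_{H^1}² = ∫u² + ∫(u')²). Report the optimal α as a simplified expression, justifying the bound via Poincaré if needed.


α = 1

Coercivity of a(·,·) on H^1_0(0, 4) means a(u, u) ≥ α ||u||_{H^1}² for every u ∈ H^1_0.
The interval has length L = 4, and Poincaré/coercivity depend only on L. Here a(u, u) = ∫(u')² + (5)·∫u².
Here c = 5 ≥ 1, so a(u,u) = ∫(u')² + c∫u² ≥ ∫(u')² + ∫u² = ||u||_{H^1}², i.e. α = 1 works. No larger α is possible: a(u,u) ≥ α||u||_{H^1}² means (1−α)∫(u')² ≥ (α−c)∫u², and for the modes u_n = sin(nπ(x−x₀)/L) (x₀ the left endpoint) one has ∫u_n²/∫(u_n')² = (L/(nπ))² → 0, so a(u_n,u_n)/||u_n||_{H^1}² → 1. Hence the optimal constant is α = 1.
Therefore α = 1.


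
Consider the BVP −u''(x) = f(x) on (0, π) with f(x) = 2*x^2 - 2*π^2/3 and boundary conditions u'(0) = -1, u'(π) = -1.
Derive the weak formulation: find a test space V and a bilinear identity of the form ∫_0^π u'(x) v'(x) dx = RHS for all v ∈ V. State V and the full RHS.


V = H^1(0, π) (v unrestricted at boundary; u is determined up to an additive constant); weak form: ∫_0^π u'v' dx = ∫_0^π (2*x^2 - 2*π^2/3) v dx − v(π) + v(0) for all v ∈ V.

Multiply both sides by a test function v and integrate from 0 to π:
  ∫_0^π −u''(x) v(x) dx = ∫_0^π f(x) v(x) dx.
Integrate the LHS by parts once:
  ∫_0^π −u'' v dx = −[u'(x) v(x)]_0^π + ∫_0^π u'(x) v'(x) dx.
Thus ∫_0^π u'(x) v'(x) dx = ∫_0^π f(x) v(x) dx + [u'(x) v(x)]_0^π.
Choose V so that boundary terms are either known or forced to vanish.
u has inhomogeneous Neumann u'(0) = -1, u'(π) = -1. [u' v]_0^π = (-1)·v(π) − (-1)·v(0) = − v(π) + v(0). Take V = H^1(0, π); boundary term becomes part of RHS.
Weak formulation: find u (satisfying any essential BC) such that ∫_0^π u'(x) v'(x) dx = ∫_0^π f v dx − v(π) + v(0) for all v ∈ V (Neumann data are natural BCs: they enter the RHS as boundary terms).
Substituting f(x) = 2*x^2 - 2*π^2/3, the right-hand side is ∫_0^π (2*x^2 - 2*π^2/3) v dx − v(π) + v(0).
Compatibility check (pure Neumann): taking v ≡ 1 ∈ V gives 0 = ∫_0^π f dx + (-1) − (-1), i.e. ∫_0^π f dx must equal u'(0) − u'(π) = 0. Indeed ∫_0^π (2*x^2 - 2*π^2/3) dx = 0, so the data are compatible. The solution is then unique only up to an additive constant (fix it e.g. by requiring ∫_0^π u dx = 0).


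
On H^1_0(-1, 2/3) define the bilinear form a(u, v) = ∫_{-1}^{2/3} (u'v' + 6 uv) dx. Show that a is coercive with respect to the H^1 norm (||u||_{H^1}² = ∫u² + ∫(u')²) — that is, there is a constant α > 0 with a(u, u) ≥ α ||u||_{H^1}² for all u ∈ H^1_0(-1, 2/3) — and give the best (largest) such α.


α = 1

Coercivity of a(·,·) on H^1_0(-1, 2/3) means a(u, u) ≥ α ||u||_{H^1}² for every u ∈ H^1_0.
The interval has length L = 5/3, and Poincaré/coercivity depend only on L. Here a(u, u) = ∫(u')² + (6)·∫u².
Here c = 6 ≥ 1, so a(u,u) = ∫(u')² + c∫u² ≥ ∫(u')² + ∫u² = ||u||_{H^1}², i.e. α = 1 works. No larger α is possible: a(u,u) ≥ α||u||_{H^1}² means (1−α)∫(u')² ≥ (α−c)∫u², and for the modes u_n = sin(nπ(x−x₀)/L) (x₀ the left endpoint) one has ∫u_n²/∫(u_n')² = (L/(nπ))² → 0, so a(u_n,u_n)/||u_n||_{H^1}² → 1. Hence the optimal constant is α = 1.
Therefore α = 1.


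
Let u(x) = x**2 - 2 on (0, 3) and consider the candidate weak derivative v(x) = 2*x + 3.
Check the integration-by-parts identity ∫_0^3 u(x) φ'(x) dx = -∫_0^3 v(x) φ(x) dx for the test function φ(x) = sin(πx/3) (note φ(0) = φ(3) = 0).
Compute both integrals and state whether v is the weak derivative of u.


LHS = -18/π, RHS = -36/π. No, v is not the weak derivative of u.

u(x) = x**2 - 2, classical derivative u'(x) = 2*x.
φ(x) = sin(πx/3), so φ'(x) = π*cos(π*x/3)/3.
Note φ(0) = φ(3) = 0, so the boundary term u·φ vanishes.
LHS = ∫_0^3 u(x) φ'(x) dx = ∫_0^3 (π*x^2*cos(π*x/3)/3 - 2*π*cos(π*x/3)/3) dx. Term by term:
  ∫_0^3 -2*π*cos(π*x/3)/3 dx = 0;  ∫_0^3 π*x^2*cos(π*x/3)/3 dx = -18/π.
Sum: 0 − 18/π = -18/π.
So LHS = -18/π.
∫_0^3 v(x) φ(x) dx = ∫_0^3 (2*x*sin(π*x/3) + 3*sin(π*x/3)) dx. Term by term:
  ∫_0^3 3*sin(π*x/3) dx = 18/π;  ∫_0^3 2*x*sin(π*x/3) dx = 18/π.
Sum: 18/π + 18/π = 36/π.
So RHS = -∫_0^3 v(x) φ(x) dx = -36/π.
LHS − RHS = 18/π ≠ 0, so the identity fails.
(For a valid weak derivative the identity must hold for EVERY test function, in particular this one. The failure shows v is NOT the weak derivative of u.)
Correct weak derivative would be u'(x) = 2*x.


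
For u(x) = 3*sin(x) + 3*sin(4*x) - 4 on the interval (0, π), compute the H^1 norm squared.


||u||_{H^1(0,π)}^2 = -48 + 203*π/2

u'(x) = 3*cos(x) + 12*cos(4*x).
Expand u² and (u')² and integrate term by term on (0, π), using: for integers n ≥ 1, ∫_0^π sin²(nx) dx = ∫_0^π cos²(nx) dx = π/2; for n ≠ n', ∫_0^π sin(nx)sin(n'x) dx = ∫_0^π cos(nx)cos(n'x) dx = 0; and by product-to-sum, ∫_0^π sin(nx)cos(n'x) dx = ½∫_0^π [sin((n+n')x) + sin((n−n')x)] dx, which is 0 when n+n' is even and 2n/(n²−n'²) when n+n' is odd (it need not vanish on (0, π)). For the constant mode: ∫_0^π 1 dx = π, ∫_0^π cos(nx) dx = 0, ∫_0^π sin(nx) dx = (1−(−1)^n)/n.
  u² squared terms: (-4)²·∫1 dx = 16·π = 16*π;  (3)²·∫sin(x)² dx = 9·π/2 = 9*π/2;  (3)²·∫sin(4x)² dx = 9·π/2 = 9*π/2.
  u² cross terms: 2·(-4)·(3)·∫1·sin(x) dx = -24·(2) = -48;  2·(-4)·(3)·∫1·sin(4x) dx = -24·(0) = 0;  2·(3)·(3)·∫sin(x)·sin(4x) dx = 18·(0) = 0.
  So ∫_0^π u² dx = 16*π + 9*π/2 + 9*π/2 − 48 + 0 + 0 = -48 + 25*π.
  (u')² squared terms: (3)²·∫cos(x)² dx = 9·π/2 = 9*π/2;  (12)²·∫cos(4x)² dx = 144·π/2 = 72*π.
  (u')² cross terms: 2·(3)·(12)·∫cos(x)·cos(4x) dx = 72·(0) = 0.
  So ∫_0^π (u')² dx = 9*π/2 + 72*π + 0 = 153*π/2.
||u||_{H^1}^2 = (-48 + 25*π) + (153*π/2) = -48 + 203*π/2.


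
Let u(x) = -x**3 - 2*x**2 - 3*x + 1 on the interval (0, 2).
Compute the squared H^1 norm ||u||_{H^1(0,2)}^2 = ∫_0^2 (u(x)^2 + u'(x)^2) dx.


||u||_{H^1}^2 = 50248/105

The H^1 norm (squared) on an interval (0, L) is
  ||u||_{H^1}^2 = ∫_0^L u(x)^2 dx + ∫_0^L u'(x)^2 dx.
Compute u'(x) = -3*x**2 - 4*x - 3.
Then u(x)^2 = x**6 + 4*x**5 + 10*x**4 + 10*x**3 + 5*x**2 - 6*x + 1 and u'(x)^2 = 9*x**4 + 24*x**3 + 34*x**2 + 24*x + 9.
Integrate each monomial from 0 to 2 using ∫_0^2 c·x^n dx = c·2^(n+1)/(n+1):
  ∫_0^2 u(x)^2 dx = ∫_0^2 (x^6 + 4*x^5 + 10*x^4 + 10*x^3 + 5*x^2 - 6*x + 1) dx. Term by term:
    ∫_0^2 x^6 dx = 128/7;  ∫_0^2 4*x^5 dx = 128/3;  ∫_0^2 10*x^4 dx = 64;
    ∫_0^2 10*x^3 dx = 40;  ∫_0^2 5*x^2 dx = 40/3;  ∫_0^2 -6*x dx = -12;
    ∫_0^2 1 dx = 2.
  Sum: 128/7 + 128/3 + 64 + 40 + 40/3 − 12 + 2 = 1178/7.
  ∫_0^2 u'(x)^2 dx = ∫_0^2 (9*x^4 + 24*x^3 + 34*x^2 + 24*x + 9) dx. Term by term:
    ∫_0^2 9*x^4 dx = 288/5;  ∫_0^2 24*x^3 dx = 96;  ∫_0^2 34*x^2 dx = 272/3;
    ∫_0^2 24*x dx = 48;  ∫_0^2 9 dx = 18.
  Sum: 288/5 + 96 + 272/3 + 48 + 18 = 4654/15.
Adding: ||u||_{H^1}^2 = 1178/7 + 4654/15 = 50248/105.


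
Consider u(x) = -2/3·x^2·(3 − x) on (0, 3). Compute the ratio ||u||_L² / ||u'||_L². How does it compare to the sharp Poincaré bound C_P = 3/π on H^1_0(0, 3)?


||u||_L² / ||u'||_L² = 3*sqrt(14)/14 < C_P = 3/π.

u(x) = -2/3·x^2·(3 − x), so u'(x) = 2*x*(x - 2).
u(x) = -2/3·x^2·(3 − x) vanishes at x = 0 and x = 3, so u ∈ H^1_0(0, 3). Differentiate via the product rule and integrate the resulting polynomials term by term.
  ∫_0^3 u² dx = ∫_0^3 (4*x^6/9 - 8*x^5/3 + 4*x^4) dx. Term by term:
    ∫_0^3 4*x^6/9 dx = 972/7;  ∫_0^3 -8*x^5/3 dx = -324;  ∫_0^3 4*x^4 dx = 972/5.
  Sum: 972/7 − 324 + 972/5 = 324/35.
  ∫_0^3 (u')² dx = ∫_0^3 (4*x^4 - 16*x^3 + 16*x^2) dx. Term by term:
    ∫_0^3 4*x^4 dx = 972/5;  ∫_0^3 -16*x^3 dx = -324;  ∫_0^3 16*x^2 dx = 144.
  Sum: 972/5 − 324 + 144 = 72/5.
∫_0^3 u² dx = 324/35, so ||u||_L² = 18*sqrt(35)/35.
∫_0^3 (u')² dx = 72/5, so ||u'||_L² = 6*sqrt(10)/5.
Ratio ||u||_L² / ||u'||_L² = 3*sqrt(14)/14.
Sharp Poincaré constant on H^1_0(0, 3) is C_P = L/π = 3/π, achieved by sin(π/3·x).
A polynomial bump cannot attain the sharp Poincaré constant (only the first sine eigenfunction does), so the ratio is strictly less than C_P, consistent with ||u||_L² ≤ C_P ||u'||_L².
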